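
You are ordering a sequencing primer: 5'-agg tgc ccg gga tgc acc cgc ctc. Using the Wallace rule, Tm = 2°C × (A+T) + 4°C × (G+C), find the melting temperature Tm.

Scanning the sequence gives C=10, G=8, T=3, A=3.
A+T = 6, G+C = 18
Tm = 2(6) + 4(18) = 12 + 72 = 84°C

84°C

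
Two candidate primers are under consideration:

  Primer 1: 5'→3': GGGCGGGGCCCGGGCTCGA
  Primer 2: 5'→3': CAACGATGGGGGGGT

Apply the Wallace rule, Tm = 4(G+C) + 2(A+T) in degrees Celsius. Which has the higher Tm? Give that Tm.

Primer 1, 72°C

Primer 1: A+T=2, G+C=17 → Tm = 2(2)+4(17) = 72°C
Primer 2: A+T=5, G+C=10 → Tm = 2(5)+4(10) = 50°C
72°C vs 50°C → primer 1 is higher.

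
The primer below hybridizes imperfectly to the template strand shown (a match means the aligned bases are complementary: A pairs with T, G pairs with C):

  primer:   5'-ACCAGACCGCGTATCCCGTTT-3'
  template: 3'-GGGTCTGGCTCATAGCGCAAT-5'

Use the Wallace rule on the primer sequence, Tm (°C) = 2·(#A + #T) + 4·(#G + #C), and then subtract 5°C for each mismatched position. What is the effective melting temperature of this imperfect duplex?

Primer base counts: A=4, T=5, G=4, C=8 → A+T=9, G+C=12
Perfect-match Tm = 2(9) + 4(12) = 18 + 48 = 66°C
Mismatches (positions where the bases are not complementary): 4 (at positions 1, 10, 16, 21)
Effective Tm = 66 − 4×5 = 66 − 20 = 46°C

46°C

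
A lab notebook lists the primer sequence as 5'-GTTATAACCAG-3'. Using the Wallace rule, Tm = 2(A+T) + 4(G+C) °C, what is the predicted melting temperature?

A=4, C=2, G=2, T=3
AT pairs contribute 7, GC pairs contribute 4.
Tm = 2(7) + 4(4) = 14 + 16 = 30°C

30°C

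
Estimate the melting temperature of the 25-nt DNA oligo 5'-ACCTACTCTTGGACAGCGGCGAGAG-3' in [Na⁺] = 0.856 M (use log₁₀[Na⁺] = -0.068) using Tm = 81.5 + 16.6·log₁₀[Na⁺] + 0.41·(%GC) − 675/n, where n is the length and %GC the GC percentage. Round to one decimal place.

Length n = 25. Counting bases: C=7, G=8, T=4, A=6
G+C = 15, so %GC = 15/25 × 100 = 60%
Salt term: 16.6 × (-0.068) = -1.129
GC term: 0.41 × 60 = 24.6; length term: −675/25 = −27
Tm = 81.5 + (-1.129) + 24.6 − 27 = 77.971 → 78.0°C

78.0°C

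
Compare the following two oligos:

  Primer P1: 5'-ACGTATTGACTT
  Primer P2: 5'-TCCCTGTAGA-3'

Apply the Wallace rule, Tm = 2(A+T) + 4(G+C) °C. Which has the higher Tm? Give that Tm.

Primer P1: A+T=8, G+C=4 → Tm = 2(8)+4(4) = 32°C
Primer P2: A+T=5, G+C=5 → Tm = 2(5)+4(5) = 30°C
32°C vs 30°C → primer P1 is higher.

Primer P1, 32°C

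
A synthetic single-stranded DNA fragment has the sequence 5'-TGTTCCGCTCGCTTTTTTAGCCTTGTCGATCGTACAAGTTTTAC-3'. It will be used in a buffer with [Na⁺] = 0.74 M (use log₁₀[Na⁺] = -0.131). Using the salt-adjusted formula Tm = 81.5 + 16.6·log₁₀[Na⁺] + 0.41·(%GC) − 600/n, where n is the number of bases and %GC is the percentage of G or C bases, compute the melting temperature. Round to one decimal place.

83.4°C

Length n = 44. Scanning the sequence gives C=11, A=6, T=19, G=8.
G+C = 19, so %GC = 19/44 × 100 = 43.182%
Salt term: 16.6 × (-0.131) = -2.175
GC term: 0.41 × 43.182 = 17.705; length term: −600/44 = −13.636
Tm = 81.5 + (-2.175) + 17.705 − 13.636 = 83.394 → 83.4°C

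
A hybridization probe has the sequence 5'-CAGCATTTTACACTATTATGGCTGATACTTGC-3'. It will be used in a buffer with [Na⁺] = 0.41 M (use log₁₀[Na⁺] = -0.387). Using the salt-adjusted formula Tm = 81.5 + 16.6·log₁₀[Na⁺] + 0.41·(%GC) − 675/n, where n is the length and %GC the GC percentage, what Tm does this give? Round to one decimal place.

69.4°C

Length n = 32. Base counts: G=5, C=7, T=12, A=8
G+C = 12, so %GC = 12/32 × 100 = 37.5%
Salt term: 16.6 × (-0.387) = -6.424
GC term: 0.41 × 37.5 = 15.375; length term: −675/32 = −21.094
Tm = 81.5 + (-6.424) + 15.375 − 21.094 = 69.357 → 69.4°C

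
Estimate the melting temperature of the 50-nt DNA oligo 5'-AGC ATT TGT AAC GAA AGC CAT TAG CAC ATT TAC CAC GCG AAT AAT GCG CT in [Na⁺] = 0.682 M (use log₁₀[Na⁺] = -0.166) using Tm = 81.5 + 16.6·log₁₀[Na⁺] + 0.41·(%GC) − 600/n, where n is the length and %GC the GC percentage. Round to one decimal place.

Length n = 50. Base counts: C=12, A=17, G=9, T=12
G+C = 21, so %GC = 21/50 × 100 = 42%
Salt term: 16.6 × (-0.166) = -2.756
GC term: 0.41 × 42 = 17.22; length term: −600/50 = −12
Tm = 81.5 + (-2.756) + 17.22 − 12 = 83.964 → 84.0°C

84.0°C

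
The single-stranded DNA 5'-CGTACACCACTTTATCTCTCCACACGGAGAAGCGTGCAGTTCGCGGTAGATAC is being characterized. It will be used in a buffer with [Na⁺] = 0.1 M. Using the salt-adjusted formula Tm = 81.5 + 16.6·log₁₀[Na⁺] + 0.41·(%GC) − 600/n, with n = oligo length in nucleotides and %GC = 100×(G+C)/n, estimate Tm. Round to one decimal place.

75.2°C

Length n = 53. Counting bases: C=16, G=12, A=13, T=12
G+C = 28, so %GC = 28/53 × 100 = 52.83%
Salt term: 16.6 × (-1) = -16.6
GC term: 0.41 × 52.83 = 21.66; length term: −600/53 = −11.321
Tm = 81.5 + (-16.6) + 21.66 − 11.321 = 75.239 → 75.2°C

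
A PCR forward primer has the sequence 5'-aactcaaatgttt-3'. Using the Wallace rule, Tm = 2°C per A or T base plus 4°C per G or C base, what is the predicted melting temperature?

32°C

Scanning the sequence gives T=5, C=2, G=1, A=5.
A+T = 10, G+C = 3
Tm = 2(10) + 4(3) = 20 + 12 = 32°C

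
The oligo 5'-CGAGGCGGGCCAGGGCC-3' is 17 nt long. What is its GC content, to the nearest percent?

Counting bases: T=0, G=9, C=6, A=2
G+C = 9 + 6 = 15 out of 17 bases
%GC = 15/17 × 100 = 88.24% ≈ 88%

88%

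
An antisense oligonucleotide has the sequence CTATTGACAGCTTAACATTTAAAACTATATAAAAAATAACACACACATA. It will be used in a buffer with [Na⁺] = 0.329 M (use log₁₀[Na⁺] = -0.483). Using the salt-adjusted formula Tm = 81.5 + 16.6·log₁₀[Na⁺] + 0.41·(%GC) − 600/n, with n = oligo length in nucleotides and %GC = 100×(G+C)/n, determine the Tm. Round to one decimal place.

70.4°C

Length n = 49. Counting bases: C=9, G=2, T=13, A=25
G+C = 11, so %GC = 11/49 × 100 = 22.449%
Salt term: 16.6 × (-0.483) = -8.018
GC term: 0.41 × 22.449 = 9.204; length term: −600/49 = −12.245
Tm = 81.5 + (-8.018) + 9.204 − 12.245 = 70.441 → 70.4°C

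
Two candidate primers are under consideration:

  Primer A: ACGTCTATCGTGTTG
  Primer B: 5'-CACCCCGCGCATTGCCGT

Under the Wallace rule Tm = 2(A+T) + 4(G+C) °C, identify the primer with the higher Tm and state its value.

Primer A: A+T=8, G+C=7 → Tm = 2(8)+4(7) = 44°C
Primer B: A+T=5, G+C=13 → Tm = 2(5)+4(13) = 62°C
44°C vs 62°C → primer B is higher.

Primer B, 62°C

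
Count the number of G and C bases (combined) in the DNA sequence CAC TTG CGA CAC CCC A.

Base counts: A=4, T=2, G=2, C=8
Total G or C: 2 + 8 = 10

10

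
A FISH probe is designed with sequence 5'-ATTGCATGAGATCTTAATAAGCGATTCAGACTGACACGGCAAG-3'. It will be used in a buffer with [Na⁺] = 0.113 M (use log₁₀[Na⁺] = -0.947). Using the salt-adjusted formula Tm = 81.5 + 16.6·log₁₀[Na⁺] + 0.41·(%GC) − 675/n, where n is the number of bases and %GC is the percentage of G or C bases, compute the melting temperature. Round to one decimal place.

Length n = 43. Scanning the sequence gives C=8, T=10, A=15, G=10.
G+C = 18, so %GC = 18/43 × 100 = 41.86%
Salt term: 16.6 × (-0.947) = -15.72
GC term: 0.41 × 41.86 = 17.163; length term: −675/43 = −15.698
Tm = 81.5 + (-15.72) + 17.163 − 15.698 = 67.245 → 67.2°C

67.2°C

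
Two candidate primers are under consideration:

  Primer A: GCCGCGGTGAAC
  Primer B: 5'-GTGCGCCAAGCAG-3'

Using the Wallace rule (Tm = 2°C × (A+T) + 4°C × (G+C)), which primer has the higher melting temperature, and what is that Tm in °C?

Primer A: A+T=3, G+C=9 → Tm = 2(3)+4(9) = 42°C
Primer B: A+T=4, G+C=9 → Tm = 2(4)+4(9) = 44°C
42°C vs 44°C → primer B is higher.

Primer B, 44°C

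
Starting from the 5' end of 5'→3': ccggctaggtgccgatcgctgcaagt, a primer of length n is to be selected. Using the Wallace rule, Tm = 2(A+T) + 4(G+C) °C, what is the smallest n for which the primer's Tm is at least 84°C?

n = 25

First 24 bases: CCGGCTAGGTGCCGATCGCTGCAA → Tm = 80°C (< 84°C)
First 25 bases: CCGGCTAGGTGCCGATCGCTGCAAG → Tm = 84°C (≥ 84°C)
Each additional base adds 2°C (A/T) or 4°C (G/C), so Tm is non-decreasing in n; n = 25 is the first length to reach 84°C.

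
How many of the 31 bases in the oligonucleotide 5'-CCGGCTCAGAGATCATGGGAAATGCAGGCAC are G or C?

Counting bases: G=10, C=8, T=4, A=9
G+C = 10 + 8 = 18

18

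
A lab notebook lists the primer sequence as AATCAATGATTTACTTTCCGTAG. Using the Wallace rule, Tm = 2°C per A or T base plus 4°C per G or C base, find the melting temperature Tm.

60°C

Counting bases: G=3, C=4, T=9, A=7
So N_AT = 16 and N_GC = 7.
Tm = 2×16 + 4×7 = 60°C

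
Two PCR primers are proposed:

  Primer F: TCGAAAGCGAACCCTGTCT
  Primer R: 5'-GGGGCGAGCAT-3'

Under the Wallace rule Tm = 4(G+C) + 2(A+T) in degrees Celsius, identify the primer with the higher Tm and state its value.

Primer F: A+T=9, G+C=10 → Tm = 2(9)+4(10) = 58°C
Primer R: A+T=3, G+C=8 → Tm = 2(3)+4(8) = 38°C
58°C vs 38°C → primer F is higher.

Primer F, 58°C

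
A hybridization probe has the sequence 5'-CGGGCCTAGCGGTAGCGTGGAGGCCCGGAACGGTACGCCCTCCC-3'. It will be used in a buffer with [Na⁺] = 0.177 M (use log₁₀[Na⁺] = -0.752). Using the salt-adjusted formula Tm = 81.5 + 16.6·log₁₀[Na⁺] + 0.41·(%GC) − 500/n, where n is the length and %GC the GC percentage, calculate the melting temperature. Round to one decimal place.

Length n = 44. G=17, T=5, A=6, C=16
G+C = 33, so %GC = 33/44 × 100 = 75%
Salt term: 16.6 × (-0.752) = -12.483
GC term: 0.41 × 75 = 30.75; length term: −500/44 = −11.364
Tm = 81.5 + (-12.483) + 30.75 − 11.364 = 88.403 → 88.4°C

88.4°C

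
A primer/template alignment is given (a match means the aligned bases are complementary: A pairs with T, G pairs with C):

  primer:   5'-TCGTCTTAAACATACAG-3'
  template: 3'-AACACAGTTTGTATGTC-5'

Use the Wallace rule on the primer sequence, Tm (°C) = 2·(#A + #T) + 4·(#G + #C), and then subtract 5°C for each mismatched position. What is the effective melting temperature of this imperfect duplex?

31°C

Primer base counts: A=6, T=5, G=2, C=4 → A+T=11, G+C=6
Perfect-match Tm = 2(11) + 4(6) = 22 + 24 = 46°C
Mismatches (positions where the bases are not complementary): 3 (at positions 2, 5, 7)
Effective Tm = 46 − 3×5 = 46 − 15 = 31°C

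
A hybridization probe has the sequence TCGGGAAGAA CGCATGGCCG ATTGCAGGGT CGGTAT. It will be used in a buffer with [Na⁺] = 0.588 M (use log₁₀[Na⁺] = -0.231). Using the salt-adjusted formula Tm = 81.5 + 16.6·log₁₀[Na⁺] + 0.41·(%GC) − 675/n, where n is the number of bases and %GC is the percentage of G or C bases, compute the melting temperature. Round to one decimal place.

82.8°C

Length n = 36. Scanning the sequence gives A=8, G=14, C=7, T=7.
G+C = 21, so %GC = 21/36 × 100 = 58.333%
Salt term: 16.6 × (-0.231) = -3.835
GC term: 0.41 × 58.333 = 23.917; length term: −675/36 = −18.75
Tm = 81.5 + (-3.835) + 23.917 − 18.75 = 82.832 → 82.8°C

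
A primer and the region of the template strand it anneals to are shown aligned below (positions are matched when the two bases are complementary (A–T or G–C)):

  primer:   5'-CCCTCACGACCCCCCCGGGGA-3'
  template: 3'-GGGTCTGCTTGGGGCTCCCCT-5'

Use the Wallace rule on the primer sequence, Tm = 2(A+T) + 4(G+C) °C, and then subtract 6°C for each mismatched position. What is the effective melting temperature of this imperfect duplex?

46°C

Primer base counts: A=3, T=1, G=5, C=12 → A+T=4, G+C=17
Perfect-match Tm = 2(4) + 4(17) = 8 + 68 = 76°C
Mismatches (positions where the bases are not complementary): 5 (at positions 4, 5, 10, 15, 16)
Effective Tm = 76 − 5×6 = 76 − 30 = 46°C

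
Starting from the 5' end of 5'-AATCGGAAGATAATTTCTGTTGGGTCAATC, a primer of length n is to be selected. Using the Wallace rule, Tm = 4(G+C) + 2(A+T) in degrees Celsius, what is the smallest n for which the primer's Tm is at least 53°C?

n = 21

First 20 bases: AATCGGAAGATAATTTCTGT → Tm = 52°C (< 53°C)
First 21 bases: AATCGGAAGATAATTTCTGTT → Tm = 54°C (≥ 53°C)
Since every base adds ≥2°C, Tm only increases with n, so the threshold is first crossed at n = 21.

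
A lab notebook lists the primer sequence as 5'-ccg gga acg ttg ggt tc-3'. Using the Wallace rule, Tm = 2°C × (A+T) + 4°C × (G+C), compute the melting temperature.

Base counts: G=7, A=2, C=4, T=4
So N_AT = 6 and N_GC = 11.
Tm = 2×6 + 4×11 = 56°C

56°C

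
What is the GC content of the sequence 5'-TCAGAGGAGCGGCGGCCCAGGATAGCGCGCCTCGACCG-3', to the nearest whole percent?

Base counts: A=7, G=15, C=13, T=3
G+C = 15 + 13 = 28 out of 38 bases
%GC = 28/38 × 100 = 73.68% ≈ 74%

74%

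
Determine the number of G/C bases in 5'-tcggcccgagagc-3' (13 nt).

Base counts: A=2, C=5, G=5, T=1
Total G or C: 5 + 5 = 10

10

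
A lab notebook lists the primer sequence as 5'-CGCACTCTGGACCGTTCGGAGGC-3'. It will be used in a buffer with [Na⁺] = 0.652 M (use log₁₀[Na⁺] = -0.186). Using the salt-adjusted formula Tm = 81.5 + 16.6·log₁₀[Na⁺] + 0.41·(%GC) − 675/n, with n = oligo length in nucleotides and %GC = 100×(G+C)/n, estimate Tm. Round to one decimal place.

77.6°C

Length n = 23. Base counts: G=8, A=3, C=8, T=4
G+C = 16, so %GC = 16/23 × 100 = 69.565%
Salt term: 16.6 × (-0.186) = -3.088
GC term: 0.41 × 69.565 = 28.522; length term: −675/23 = −29.348
Tm = 81.5 + (-3.088) + 28.522 − 29.348 = 77.586 → 77.6°C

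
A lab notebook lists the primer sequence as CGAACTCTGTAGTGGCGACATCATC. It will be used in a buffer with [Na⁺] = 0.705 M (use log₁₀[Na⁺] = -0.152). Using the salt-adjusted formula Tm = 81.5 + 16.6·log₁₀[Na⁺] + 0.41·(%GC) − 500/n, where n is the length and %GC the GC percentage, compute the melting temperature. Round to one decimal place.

80.3°C

Length n = 25. Scanning the sequence gives T=6, A=6, C=7, G=6.
G+C = 13, so %GC = 13/25 × 100 = 52%
Salt term: 16.6 × (-0.152) = -2.523
GC term: 0.41 × 52 = 21.32; length term: −500/25 = −20
Tm = 81.5 + (-2.523) + 21.32 − 20 = 80.297 → 80.3°C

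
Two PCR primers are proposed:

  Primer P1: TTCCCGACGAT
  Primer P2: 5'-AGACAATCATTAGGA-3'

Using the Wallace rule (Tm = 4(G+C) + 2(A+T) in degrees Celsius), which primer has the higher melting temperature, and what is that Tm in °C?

Primer P1: A+T=5, G+C=6 → Tm = 2(5)+4(6) = 34°C
Primer P2: A+T=10, G+C=5 → Tm = 2(10)+4(5) = 40°C
34°C vs 40°C → primer P2 is higher.

Primer P2, 40°C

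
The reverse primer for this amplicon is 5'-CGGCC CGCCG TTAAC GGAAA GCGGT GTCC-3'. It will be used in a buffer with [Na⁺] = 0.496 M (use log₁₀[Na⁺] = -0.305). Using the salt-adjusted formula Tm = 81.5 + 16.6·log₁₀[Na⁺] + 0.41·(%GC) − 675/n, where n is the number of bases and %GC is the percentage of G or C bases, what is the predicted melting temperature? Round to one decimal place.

Length n = 29. Counting bases: G=10, T=4, A=5, C=10
G+C = 20, so %GC = 20/29 × 100 = 68.966%
Salt term: 16.6 × (-0.305) = -5.063
GC term: 0.41 × 68.966 = 28.276; length term: −675/29 = −23.276
Tm = 81.5 + (-5.063) + 28.276 − 23.276 = 81.437 → 81.4°C

81.4°C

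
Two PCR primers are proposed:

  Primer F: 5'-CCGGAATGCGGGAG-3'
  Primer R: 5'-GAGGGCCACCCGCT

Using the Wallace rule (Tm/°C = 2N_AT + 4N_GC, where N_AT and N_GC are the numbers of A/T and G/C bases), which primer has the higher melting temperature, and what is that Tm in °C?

Primer F: A+T=4, G+C=10 → Tm = 2(4)+4(10) = 48°C
Primer R: A+T=3, G+C=11 → Tm = 2(3)+4(11) = 50°C
48°C vs 50°C → primer R is higher.

Primer R, 50°C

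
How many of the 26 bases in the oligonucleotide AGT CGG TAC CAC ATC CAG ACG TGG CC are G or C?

Counting bases: C=9, T=4, G=7, A=6
G+C = 7 + 9 = 16

16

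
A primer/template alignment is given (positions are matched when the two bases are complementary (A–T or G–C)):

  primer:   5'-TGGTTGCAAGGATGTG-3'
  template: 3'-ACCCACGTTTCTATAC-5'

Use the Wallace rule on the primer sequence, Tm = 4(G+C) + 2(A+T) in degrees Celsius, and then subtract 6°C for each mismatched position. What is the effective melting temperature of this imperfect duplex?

Primer base counts: A=3, T=5, G=7, C=1 → A+T=8, G+C=8
Perfect-match Tm = 2(8) + 4(8) = 16 + 32 = 48°C
Mismatches (positions where the bases are not complementary): 3 (at positions 4, 10, 14)
Effective Tm = 48 − 3×6 = 48 − 18 = 30°C

30°C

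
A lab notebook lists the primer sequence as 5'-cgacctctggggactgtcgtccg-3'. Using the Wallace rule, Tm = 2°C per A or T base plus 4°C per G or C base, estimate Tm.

Counting bases: G=8, C=8, A=2, T=5
AT pairs contribute 7, GC pairs contribute 16.
Tm = 2×7 + 4×16 = 78°C

78°C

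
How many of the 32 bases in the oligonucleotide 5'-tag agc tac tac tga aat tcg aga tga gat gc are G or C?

Base counts: C=5, A=11, T=8, G=8
G+C = 8 + 5 = 13

13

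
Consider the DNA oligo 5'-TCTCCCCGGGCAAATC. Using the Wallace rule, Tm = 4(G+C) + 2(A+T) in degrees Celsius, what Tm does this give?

52°C

C=7, G=3, A=3, T=3
So N_AT = 6 and N_GC = 10.
Tm = 2×6 + 4×10 = 52°C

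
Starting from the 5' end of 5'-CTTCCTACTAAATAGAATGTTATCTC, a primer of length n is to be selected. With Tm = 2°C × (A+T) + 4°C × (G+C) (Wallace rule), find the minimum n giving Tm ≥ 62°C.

n = 24

First 23 bases: CTTCCTACTAAATAGAATGTTAT → Tm = 58°C (< 62°C)
First 24 bases: CTTCCTACTAAATAGAATGTTATC → Tm = 62°C (≥ 62°C)
Since every base adds ≥2°C, Tm only increases with n, so the threshold is first crossed at n = 24.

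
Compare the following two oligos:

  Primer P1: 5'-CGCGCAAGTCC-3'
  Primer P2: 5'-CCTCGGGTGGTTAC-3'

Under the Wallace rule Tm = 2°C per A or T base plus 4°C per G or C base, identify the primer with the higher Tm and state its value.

Primer P1: A+T=3, G+C=8 → Tm = 2(3)+4(8) = 38°C
Primer P2: A+T=5, G+C=9 → Tm = 2(5)+4(9) = 46°C
38°C vs 46°C → primer P2 is higher.

Primer P2, 46°C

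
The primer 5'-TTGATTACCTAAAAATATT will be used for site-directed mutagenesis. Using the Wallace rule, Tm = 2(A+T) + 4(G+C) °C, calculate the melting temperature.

44°C

Base counts: C=2, T=8, G=1, A=8
AT pairs contribute 16, GC pairs contribute 3.
Tm = 2×16 + 4×3 = 44°C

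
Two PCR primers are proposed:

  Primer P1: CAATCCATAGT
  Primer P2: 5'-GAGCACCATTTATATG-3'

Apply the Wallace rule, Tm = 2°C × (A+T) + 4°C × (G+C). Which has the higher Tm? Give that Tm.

Primer P2, 44°C

Primer P1: A+T=7, G+C=4 → Tm = 2(7)+4(4) = 30°C
Primer P2: A+T=10, G+C=6 → Tm = 2(10)+4(6) = 44°C
30°C vs 44°C → primer P2 is higher.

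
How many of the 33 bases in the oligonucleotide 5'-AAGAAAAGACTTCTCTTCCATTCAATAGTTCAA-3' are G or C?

10

Base counts: C=7, G=3, T=10, A=13
G+C = 3 + 7 = 10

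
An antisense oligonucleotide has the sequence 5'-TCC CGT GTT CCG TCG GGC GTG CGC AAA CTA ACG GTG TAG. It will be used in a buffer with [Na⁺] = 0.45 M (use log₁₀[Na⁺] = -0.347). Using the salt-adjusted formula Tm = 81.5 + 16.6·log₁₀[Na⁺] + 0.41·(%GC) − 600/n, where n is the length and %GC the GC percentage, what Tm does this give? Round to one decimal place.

85.6°C

Length n = 39. Scanning the sequence gives A=6, T=9, C=11, G=13.
G+C = 24, so %GC = 24/39 × 100 = 61.538%
Salt term: 16.6 × (-0.347) = -5.76
GC term: 0.41 × 61.538 = 25.231; length term: −600/39 = −15.385
Tm = 81.5 + (-5.76) + 25.231 − 15.385 = 85.586 → 85.6°C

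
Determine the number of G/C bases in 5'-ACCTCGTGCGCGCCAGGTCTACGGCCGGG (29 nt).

22

Counting bases: G=11, C=11, A=3, T=4
Total G or C: 11 + 11 = 22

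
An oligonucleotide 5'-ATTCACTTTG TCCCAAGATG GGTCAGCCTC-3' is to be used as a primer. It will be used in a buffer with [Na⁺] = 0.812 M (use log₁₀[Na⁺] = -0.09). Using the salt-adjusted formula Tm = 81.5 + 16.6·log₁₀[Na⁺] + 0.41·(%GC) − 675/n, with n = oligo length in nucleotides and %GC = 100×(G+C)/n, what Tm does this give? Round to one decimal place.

78.0°C

Length n = 30. Counting bases: T=9, A=6, C=9, G=6
G+C = 15, so %GC = 15/30 × 100 = 50%
Salt term: 16.6 × (-0.09) = -1.494
GC term: 0.41 × 50 = 20.5; length term: −675/30 = −22.5
Tm = 81.5 + (-1.494) + 20.5 − 22.5 = 78.006 → 78.0°C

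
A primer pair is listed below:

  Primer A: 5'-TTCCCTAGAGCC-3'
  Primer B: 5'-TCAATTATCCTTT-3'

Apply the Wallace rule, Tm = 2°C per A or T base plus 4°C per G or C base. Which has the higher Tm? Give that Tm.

Primer A: A+T=5, G+C=7 → Tm = 2(5)+4(7) = 38°C
Primer B: A+T=10, G+C=3 → Tm = 2(10)+4(3) = 32°C
38°C vs 32°C → primer A is higher.

Primer A, 38°C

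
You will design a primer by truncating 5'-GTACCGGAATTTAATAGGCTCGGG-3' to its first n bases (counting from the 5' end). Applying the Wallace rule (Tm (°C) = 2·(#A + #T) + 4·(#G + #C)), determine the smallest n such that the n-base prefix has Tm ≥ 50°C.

n = 18

First 17 bases: GTACCGGAATTTAATAG → Tm = 46°C (< 50°C)
First 18 bases: GTACCGGAATTTAATAGG → Tm = 50°C (≥ 50°C)
Since every base adds ≥2°C, Tm only increases with n, so the threshold is first crossed at n = 18.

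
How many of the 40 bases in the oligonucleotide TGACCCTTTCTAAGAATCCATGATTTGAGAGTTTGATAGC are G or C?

15

Counting bases: T=14, A=11, C=7, G=8
Total G or C: 8 + 7 = 15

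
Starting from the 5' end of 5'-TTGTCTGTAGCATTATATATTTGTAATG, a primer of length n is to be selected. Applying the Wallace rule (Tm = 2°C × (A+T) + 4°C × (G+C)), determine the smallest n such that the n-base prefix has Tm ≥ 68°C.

n = 28

First 27 bases: TTGTCTGTAGCATTATATATTTGTAAT → Tm = 66°C (< 68°C)
First 28 bases: TTGTCTGTAGCATTATATATTTGTAATG → Tm = 70°C (≥ 68°C)
Each additional base adds 2°C (A/T) or 4°C (G/C), so Tm is non-decreasing in n; n = 28 is the first length to reach 68°C.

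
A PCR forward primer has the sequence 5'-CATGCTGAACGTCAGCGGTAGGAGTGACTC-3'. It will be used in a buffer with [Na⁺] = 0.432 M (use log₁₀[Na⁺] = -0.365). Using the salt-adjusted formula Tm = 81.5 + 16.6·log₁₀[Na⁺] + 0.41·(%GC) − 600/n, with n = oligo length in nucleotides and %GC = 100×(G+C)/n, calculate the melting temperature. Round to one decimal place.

78.7°C

Length n = 30. Scanning the sequence gives G=10, T=6, A=7, C=7.
G+C = 17, so %GC = 17/30 × 100 = 56.667%
Salt term: 16.6 × (-0.365) = -6.059
GC term: 0.41 × 56.667 = 23.233; length term: −600/30 = −20
Tm = 81.5 + (-6.059) + 23.233 − 20 = 78.674 → 78.7°C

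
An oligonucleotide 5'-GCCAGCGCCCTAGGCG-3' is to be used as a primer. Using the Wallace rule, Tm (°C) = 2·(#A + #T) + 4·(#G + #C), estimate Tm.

58°C

Scanning the sequence gives A=2, G=6, C=7, T=1.
A+T = 3, G+C = 13
Tm = 2(3) + 4(13) = 6 + 52 = 58°C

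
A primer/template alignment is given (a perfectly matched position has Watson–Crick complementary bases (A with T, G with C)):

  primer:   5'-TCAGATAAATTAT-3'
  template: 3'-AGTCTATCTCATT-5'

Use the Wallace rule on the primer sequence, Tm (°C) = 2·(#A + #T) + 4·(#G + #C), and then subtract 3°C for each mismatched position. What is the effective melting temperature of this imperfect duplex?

Primer base counts: A=6, T=5, G=1, C=1 → A+T=11, G+C=2
Perfect-match Tm = 2(11) + 4(2) = 22 + 8 = 30°C
Mismatches (positions where the bases are not complementary): 3 (at positions 8, 10, 13)
Effective Tm = 30 − 3×3 = 30 − 9 = 21°C

21°C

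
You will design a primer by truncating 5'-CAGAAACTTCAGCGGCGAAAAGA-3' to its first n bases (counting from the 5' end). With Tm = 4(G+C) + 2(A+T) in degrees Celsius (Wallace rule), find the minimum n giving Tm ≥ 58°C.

First 18 bases: CAGAAACTTCAGCGGCGA → Tm = 56°C (< 58°C)
First 19 bases: CAGAAACTTCAGCGGCGAA → Tm = 58°C (≥ 58°C)
Since every base adds ≥2°C, Tm only increases with n, so the threshold is first crossed at n = 19.

n = 19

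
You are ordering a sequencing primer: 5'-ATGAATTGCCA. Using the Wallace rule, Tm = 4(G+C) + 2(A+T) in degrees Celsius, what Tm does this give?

30°C

Scanning the sequence gives A=4, T=3, G=2, C=2.
A+T = 7, G+C = 4
Tm = 2×7 + 4×4 = 30°C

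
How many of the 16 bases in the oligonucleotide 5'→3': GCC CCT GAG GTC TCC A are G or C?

11

Counting bases: C=7, T=3, A=2, G=4
G+C = 4 + 7 = 11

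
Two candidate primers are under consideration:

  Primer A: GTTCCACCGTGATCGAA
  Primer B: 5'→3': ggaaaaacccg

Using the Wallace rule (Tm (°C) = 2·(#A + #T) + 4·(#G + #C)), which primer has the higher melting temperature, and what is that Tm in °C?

Primer A, 52°C

Primer A: A+T=8, G+C=9 → Tm = 2(8)+4(9) = 52°C
Primer B: A+T=5, G+C=6 → Tm = 2(5)+4(6) = 34°C
52°C vs 34°C → primer A is higher.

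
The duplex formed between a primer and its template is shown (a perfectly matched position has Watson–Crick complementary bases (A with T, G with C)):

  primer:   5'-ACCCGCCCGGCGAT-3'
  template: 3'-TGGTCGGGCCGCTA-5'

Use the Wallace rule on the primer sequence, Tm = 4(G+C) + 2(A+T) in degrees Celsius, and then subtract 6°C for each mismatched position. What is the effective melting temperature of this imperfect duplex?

Primer base counts: A=2, T=1, G=4, C=7 → A+T=3, G+C=11
Perfect-match Tm = 2(3) + 4(11) = 6 + 44 = 50°C
Mismatches (positions where the bases are not complementary): 1 (at position 4)
Effective Tm = 50 − 1×6 = 50 − 6 = 44°C

44°C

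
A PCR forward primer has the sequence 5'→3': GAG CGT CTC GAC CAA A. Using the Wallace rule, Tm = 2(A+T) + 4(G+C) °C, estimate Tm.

Base counts: T=2, C=5, G=4, A=5
So N_AT = 7 and N_GC = 9.
Tm = 4·9 + 2·7 = 36 + 14 = 50°C

50°C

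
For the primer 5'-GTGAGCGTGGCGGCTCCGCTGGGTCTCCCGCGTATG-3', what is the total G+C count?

Scanning the sequence gives G=15, T=8, A=2, C=11.
G+C = 15 + 11 = 26

26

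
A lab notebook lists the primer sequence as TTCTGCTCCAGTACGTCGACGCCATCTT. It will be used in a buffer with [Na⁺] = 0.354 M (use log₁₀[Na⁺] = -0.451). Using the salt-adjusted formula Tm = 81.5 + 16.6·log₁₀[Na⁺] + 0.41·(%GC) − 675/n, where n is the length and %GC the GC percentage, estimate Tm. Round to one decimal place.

71.9°C

Length n = 28. G=5, C=10, T=9, A=4
G+C = 15, so %GC = 15/28 × 100 = 53.571%
Salt term: 16.6 × (-0.451) = -7.487
GC term: 0.41 × 53.571 = 21.964; length term: −675/28 = −24.107
Tm = 81.5 + (-7.487) + 21.964 − 24.107 = 71.87 → 71.9°C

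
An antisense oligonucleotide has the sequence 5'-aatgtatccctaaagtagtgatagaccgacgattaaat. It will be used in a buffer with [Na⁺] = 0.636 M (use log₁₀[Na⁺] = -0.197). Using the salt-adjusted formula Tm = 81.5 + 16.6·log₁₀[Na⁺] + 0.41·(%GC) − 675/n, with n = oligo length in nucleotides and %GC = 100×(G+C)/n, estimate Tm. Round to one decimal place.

Length n = 38. Base counts: T=10, C=6, A=15, G=7
G+C = 13, so %GC = 13/38 × 100 = 34.211%
Salt term: 16.6 × (-0.197) = -3.27
GC term: 0.41 × 34.211 = 14.027; length term: −675/38 = −17.763
Tm = 81.5 + (-3.27) + 14.027 − 17.763 = 74.494 → 74.5°C

74.5°C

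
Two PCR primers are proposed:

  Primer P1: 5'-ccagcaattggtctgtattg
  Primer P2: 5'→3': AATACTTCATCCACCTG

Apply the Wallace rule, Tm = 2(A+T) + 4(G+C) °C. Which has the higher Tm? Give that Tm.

Primer P1: A+T=11, G+C=9 → Tm = 2(11)+4(9) = 58°C
Primer P2: A+T=10, G+C=7 → Tm = 2(10)+4(7) = 48°C
58°C vs 48°C → primer P1 is higher.

Primer P1, 58°C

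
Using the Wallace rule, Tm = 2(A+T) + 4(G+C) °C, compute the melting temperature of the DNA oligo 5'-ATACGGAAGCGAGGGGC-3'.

56°C

Base counts: C=3, G=8, A=5, T=1
So N_AT = 6 and N_GC = 11.
Tm = 2×6 + 4×11 = 56°C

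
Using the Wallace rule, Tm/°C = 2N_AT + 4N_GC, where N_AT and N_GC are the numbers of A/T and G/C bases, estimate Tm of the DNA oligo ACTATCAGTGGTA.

36°C

Counting bases: T=4, C=2, G=3, A=4
AT pairs contribute 8, GC pairs contribute 5.
Tm = 4·5 + 2·8 = 20 + 16 = 36°C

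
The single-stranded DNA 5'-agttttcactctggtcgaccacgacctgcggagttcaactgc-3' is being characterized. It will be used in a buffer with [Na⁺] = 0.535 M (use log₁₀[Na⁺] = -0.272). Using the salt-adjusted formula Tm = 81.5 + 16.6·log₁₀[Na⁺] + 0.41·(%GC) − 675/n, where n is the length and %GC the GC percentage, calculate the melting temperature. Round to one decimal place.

Length n = 42. A=8, G=10, T=11, C=13
G+C = 23, so %GC = 23/42 × 100 = 54.762%
Salt term: 16.6 × (-0.272) = -4.515
GC term: 0.41 × 54.762 = 22.452; length term: −675/42 = −16.071
Tm = 81.5 + (-4.515) + 22.452 − 16.071 = 83.366 → 83.4°C

83.4°C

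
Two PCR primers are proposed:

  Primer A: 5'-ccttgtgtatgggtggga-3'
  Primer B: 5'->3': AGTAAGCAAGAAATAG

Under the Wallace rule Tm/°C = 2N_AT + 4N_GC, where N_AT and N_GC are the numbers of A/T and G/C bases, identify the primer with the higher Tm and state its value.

Primer A: A+T=8, G+C=10 → Tm = 2(8)+4(10) = 56°C
Primer B: A+T=11, G+C=5 → Tm = 2(11)+4(5) = 42°C
56°C vs 42°C → primer A is higher.

Primer A, 56°C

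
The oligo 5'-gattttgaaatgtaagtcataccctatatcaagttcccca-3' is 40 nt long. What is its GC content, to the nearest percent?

35%

Scanning the sequence gives T=13, G=5, C=9, A=13.
G+C = 5 + 9 = 14 out of 40 bases
%GC = 14/40 × 100 = 35% ≈ 35%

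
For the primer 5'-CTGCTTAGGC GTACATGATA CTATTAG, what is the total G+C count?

11

Counting bases: G=6, A=7, T=9, C=5
G+C = 6 + 5 = 11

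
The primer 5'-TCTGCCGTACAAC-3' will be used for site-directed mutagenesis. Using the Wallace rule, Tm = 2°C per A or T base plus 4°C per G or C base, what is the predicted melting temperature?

Base counts: C=5, T=3, G=2, A=3
So N_AT = 6 and N_GC = 7.
Tm = 4·7 + 2·6 = 28 + 12 = 40°C

40°C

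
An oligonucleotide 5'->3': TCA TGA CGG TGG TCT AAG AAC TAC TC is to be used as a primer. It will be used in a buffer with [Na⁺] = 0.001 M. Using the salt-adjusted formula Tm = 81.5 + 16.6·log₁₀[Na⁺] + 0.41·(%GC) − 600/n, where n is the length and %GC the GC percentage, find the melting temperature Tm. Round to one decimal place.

Length n = 26. Base counts: G=6, T=7, A=7, C=6
G+C = 12, so %GC = 12/26 × 100 = 46.154%
Salt term: 16.6 × (-3) = -49.8
GC term: 0.41 × 46.154 = 18.923; length term: −600/26 = −23.077
Tm = 81.5 + (-49.8) + 18.923 − 23.077 = 27.546 → 27.5°C

27.5°C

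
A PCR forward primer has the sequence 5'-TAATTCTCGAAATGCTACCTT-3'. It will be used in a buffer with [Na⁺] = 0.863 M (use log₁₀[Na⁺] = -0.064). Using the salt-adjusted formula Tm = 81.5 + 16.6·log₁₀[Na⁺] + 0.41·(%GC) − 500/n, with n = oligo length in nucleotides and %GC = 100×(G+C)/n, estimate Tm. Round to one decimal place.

70.3°C

Length n = 21. Base counts: T=8, C=5, A=6, G=2
G+C = 7, so %GC = 7/21 × 100 = 33.333%
Salt term: 16.6 × (-0.064) = -1.062
GC term: 0.41 × 33.333 = 13.667; length term: −500/21 = −23.81
Tm = 81.5 + (-1.062) + 13.667 − 23.81 = 70.295 → 70.3°C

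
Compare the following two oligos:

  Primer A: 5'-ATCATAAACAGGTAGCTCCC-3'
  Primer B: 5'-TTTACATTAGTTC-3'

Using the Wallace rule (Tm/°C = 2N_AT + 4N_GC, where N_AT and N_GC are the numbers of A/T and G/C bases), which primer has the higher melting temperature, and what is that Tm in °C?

Primer A: A+T=11, G+C=9 → Tm = 2(11)+4(9) = 58°C
Primer B: A+T=10, G+C=3 → Tm = 2(10)+4(3) = 32°C
58°C vs 32°C → primer A is higher.

Primer A, 58°C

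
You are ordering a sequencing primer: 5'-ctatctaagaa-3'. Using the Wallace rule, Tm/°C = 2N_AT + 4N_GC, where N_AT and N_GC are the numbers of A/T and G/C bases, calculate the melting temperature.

28°C

Scanning the sequence gives T=3, G=1, C=2, A=5.
So N_AT = 8 and N_GC = 3.
Tm = 4·3 + 2·8 = 12 + 16 = 28°C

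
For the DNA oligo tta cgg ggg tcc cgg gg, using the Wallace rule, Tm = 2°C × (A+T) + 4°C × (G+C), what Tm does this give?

60°C

A=1, G=9, T=3, C=4
So N_AT = 4 and N_GC = 13.
Tm = 2×4 + 4×13 = 60°C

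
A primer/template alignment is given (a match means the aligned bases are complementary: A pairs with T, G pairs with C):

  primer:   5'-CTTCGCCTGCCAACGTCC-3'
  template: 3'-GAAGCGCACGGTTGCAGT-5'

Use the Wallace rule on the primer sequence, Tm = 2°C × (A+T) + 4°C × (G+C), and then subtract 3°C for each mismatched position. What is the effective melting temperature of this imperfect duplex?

54°C

Primer base counts: A=2, T=4, G=3, C=9 → A+T=6, G+C=12
Perfect-match Tm = 2(6) + 4(12) = 12 + 48 = 60°C
Mismatches (positions where the bases are not complementary): 2 (at positions 7, 18)
Effective Tm = 60 − 2×3 = 60 − 6 = 54°C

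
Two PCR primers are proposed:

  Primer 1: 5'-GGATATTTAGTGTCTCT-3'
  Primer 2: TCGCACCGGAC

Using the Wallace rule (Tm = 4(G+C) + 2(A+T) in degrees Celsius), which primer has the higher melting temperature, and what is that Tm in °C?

Primer 1: A+T=11, G+C=6 → Tm = 2(11)+4(6) = 46°C
Primer 2: A+T=3, G+C=8 → Tm = 2(3)+4(8) = 38°C
46°C vs 38°C → primer 1 is higher.

Primer 1, 46°C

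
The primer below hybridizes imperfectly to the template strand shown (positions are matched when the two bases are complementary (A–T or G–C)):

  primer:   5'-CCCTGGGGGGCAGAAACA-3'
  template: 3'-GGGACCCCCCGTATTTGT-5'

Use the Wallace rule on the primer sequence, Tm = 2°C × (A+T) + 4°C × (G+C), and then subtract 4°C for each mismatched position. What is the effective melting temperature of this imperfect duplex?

56°C

Primer base counts: A=5, T=1, G=7, C=5 → A+T=6, G+C=12
Perfect-match Tm = 2(6) + 4(12) = 12 + 48 = 60°C
Mismatches (positions where the bases are not complementary): 1 (at position 13)
Effective Tm = 60 − 1×4 = 60 − 4 = 56°C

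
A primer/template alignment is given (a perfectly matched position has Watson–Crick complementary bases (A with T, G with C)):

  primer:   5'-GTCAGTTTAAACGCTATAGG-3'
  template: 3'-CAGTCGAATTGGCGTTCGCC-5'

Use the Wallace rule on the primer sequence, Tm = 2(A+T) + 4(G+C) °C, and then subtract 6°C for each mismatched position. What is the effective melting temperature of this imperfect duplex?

Primer base counts: A=6, T=6, G=5, C=3 → A+T=12, G+C=8
Perfect-match Tm = 2(12) + 4(8) = 24 + 32 = 56°C
Mismatches (positions where the bases are not complementary): 5 (at positions 6, 11, 15, 17, 18)
Effective Tm = 56 − 5×6 = 56 − 30 = 26°C

26°C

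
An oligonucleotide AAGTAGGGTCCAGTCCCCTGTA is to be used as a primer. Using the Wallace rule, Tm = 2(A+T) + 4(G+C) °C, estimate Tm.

68°C

Base counts: T=5, G=6, A=5, C=6
So N_AT = 10 and N_GC = 12.
Tm = 2×10 + 4×12 = 68°C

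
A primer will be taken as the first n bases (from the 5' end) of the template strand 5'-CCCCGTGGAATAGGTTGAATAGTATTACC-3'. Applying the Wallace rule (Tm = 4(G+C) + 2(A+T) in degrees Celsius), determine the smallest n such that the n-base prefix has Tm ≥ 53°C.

First 16 bases: CCCCGTGGAATAGGTT → Tm = 50°C (< 53°C)
First 17 bases: CCCCGTGGAATAGGTTG → Tm = 54°C (≥ 53°C)
Since every base adds ≥2°C, Tm only increases with n, so the threshold is first crossed at n = 17.

n = 17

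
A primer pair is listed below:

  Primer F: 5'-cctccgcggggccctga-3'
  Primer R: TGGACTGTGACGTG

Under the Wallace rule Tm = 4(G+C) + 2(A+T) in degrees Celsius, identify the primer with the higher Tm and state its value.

Primer F: A+T=3, G+C=14 → Tm = 2(3)+4(14) = 62°C
Primer R: A+T=6, G+C=8 → Tm = 2(6)+4(8) = 44°C
62°C vs 44°C → primer F is higher.

Primer F, 62°C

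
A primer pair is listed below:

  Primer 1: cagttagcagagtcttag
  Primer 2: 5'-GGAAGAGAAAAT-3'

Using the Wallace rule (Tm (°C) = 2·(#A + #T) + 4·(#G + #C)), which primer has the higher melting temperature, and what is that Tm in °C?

Primer 1, 52°C

Primer 1: A+T=10, G+C=8 → Tm = 2(10)+4(8) = 52°C
Primer 2: A+T=8, G+C=4 → Tm = 2(8)+4(4) = 32°C
52°C vs 32°C → primer 1 is higher.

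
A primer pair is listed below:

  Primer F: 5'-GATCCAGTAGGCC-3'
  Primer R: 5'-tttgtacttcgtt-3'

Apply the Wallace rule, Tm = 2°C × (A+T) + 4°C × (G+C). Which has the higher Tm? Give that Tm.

Primer F, 42°C

Primer F: A+T=5, G+C=8 → Tm = 2(5)+4(8) = 42°C
Primer R: A+T=9, G+C=4 → Tm = 2(9)+4(4) = 34°C
42°C vs 34°C → primer F is higher.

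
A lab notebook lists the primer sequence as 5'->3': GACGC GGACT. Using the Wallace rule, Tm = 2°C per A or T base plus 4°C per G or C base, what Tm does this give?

G=4, A=2, C=3, T=1
So N_AT = 3 and N_GC = 7.
Tm = 4·7 + 2·3 = 28 + 6 = 34°C

34°C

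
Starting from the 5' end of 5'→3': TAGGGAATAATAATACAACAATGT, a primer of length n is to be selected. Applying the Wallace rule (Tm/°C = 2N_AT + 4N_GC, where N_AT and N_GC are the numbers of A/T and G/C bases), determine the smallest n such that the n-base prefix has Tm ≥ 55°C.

n = 23

First 22 bases: TAGGGAATAATAATACAACAAT → Tm = 54°C (< 55°C)
First 23 bases: TAGGGAATAATAATACAACAATG → Tm = 58°C (≥ 55°C)
Since every base adds ≥2°C, Tm only increases with n, so the threshold is first crossed at n = 23.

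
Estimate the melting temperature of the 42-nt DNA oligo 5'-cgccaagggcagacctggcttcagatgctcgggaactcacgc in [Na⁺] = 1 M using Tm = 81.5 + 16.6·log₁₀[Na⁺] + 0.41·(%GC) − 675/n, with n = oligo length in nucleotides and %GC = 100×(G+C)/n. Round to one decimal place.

Length n = 42. Counting bases: G=13, A=9, T=6, C=14
G+C = 27, so %GC = 27/42 × 100 = 64.286%
Salt term: 16.6 × (0) = 0
GC term: 0.41 × 64.286 = 26.357; length term: −675/42 = −16.071
Tm = 81.5 + (0) + 26.357 − 16.071 = 91.786 → 91.8°C

91.8°C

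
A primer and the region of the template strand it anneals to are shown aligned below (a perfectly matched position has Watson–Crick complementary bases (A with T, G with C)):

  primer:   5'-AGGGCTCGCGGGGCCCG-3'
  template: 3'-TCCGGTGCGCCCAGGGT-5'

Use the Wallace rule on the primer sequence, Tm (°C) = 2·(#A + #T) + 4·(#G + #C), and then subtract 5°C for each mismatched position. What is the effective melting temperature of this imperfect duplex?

Primer base counts: A=1, T=1, G=9, C=6 → A+T=2, G+C=15
Perfect-match Tm = 2(2) + 4(15) = 4 + 60 = 64°C
Mismatches (positions where the bases are not complementary): 4 (at positions 4, 6, 13, 17)
Effective Tm = 64 − 4×5 = 64 − 20 = 44°C

44°C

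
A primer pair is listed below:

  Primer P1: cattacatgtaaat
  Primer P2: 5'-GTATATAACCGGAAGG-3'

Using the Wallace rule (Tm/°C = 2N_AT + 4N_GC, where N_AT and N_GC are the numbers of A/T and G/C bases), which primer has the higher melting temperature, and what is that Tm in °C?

Primer P2, 46°C

Primer P1: A+T=11, G+C=3 → Tm = 2(11)+4(3) = 34°C
Primer P2: A+T=9, G+C=7 → Tm = 2(9)+4(7) = 46°C
34°C vs 46°C → primer P2 is higher.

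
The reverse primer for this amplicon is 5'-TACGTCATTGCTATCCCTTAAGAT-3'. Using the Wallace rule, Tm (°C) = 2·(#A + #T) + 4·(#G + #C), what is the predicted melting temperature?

A=6, C=6, G=3, T=9
So N_AT = 15 and N_GC = 9.
Tm = 4·9 + 2·15 = 36 + 30 = 66°C

66°C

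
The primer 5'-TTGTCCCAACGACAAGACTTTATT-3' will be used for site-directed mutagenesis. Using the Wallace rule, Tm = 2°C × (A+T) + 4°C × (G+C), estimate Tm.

66°C

Scanning the sequence gives T=8, A=7, G=3, C=6.
So N_AT = 15 and N_GC = 9.
Tm = 2(15) + 4(9) = 30 + 36 = 66°C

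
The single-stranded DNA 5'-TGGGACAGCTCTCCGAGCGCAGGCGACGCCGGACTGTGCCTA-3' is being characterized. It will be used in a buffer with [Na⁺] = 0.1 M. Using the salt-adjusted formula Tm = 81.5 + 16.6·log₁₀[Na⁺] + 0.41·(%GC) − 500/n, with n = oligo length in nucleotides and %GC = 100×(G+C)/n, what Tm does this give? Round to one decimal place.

Length n = 42. T=6, C=14, G=15, A=7
G+C = 29, so %GC = 29/42 × 100 = 69.048%
Salt term: 16.6 × (-1) = -16.6
GC term: 0.41 × 69.048 = 28.31; length term: −500/42 = −11.905
Tm = 81.5 + (-16.6) + 28.31 − 11.905 = 81.305 → 81.3°C

81.3°C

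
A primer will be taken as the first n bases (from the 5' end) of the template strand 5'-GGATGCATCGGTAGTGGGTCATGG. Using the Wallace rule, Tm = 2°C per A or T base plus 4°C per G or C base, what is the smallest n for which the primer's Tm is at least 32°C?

First 9 bases: GGATGCATC → Tm = 28°C (< 32°C)
First 10 bases: GGATGCATCG → Tm = 32°C (≥ 32°C)
Each additional base adds 2°C (A/T) or 4°C (G/C), so Tm is non-decreasing in n; n = 10 is the first length to reach 32°C.

n = 10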